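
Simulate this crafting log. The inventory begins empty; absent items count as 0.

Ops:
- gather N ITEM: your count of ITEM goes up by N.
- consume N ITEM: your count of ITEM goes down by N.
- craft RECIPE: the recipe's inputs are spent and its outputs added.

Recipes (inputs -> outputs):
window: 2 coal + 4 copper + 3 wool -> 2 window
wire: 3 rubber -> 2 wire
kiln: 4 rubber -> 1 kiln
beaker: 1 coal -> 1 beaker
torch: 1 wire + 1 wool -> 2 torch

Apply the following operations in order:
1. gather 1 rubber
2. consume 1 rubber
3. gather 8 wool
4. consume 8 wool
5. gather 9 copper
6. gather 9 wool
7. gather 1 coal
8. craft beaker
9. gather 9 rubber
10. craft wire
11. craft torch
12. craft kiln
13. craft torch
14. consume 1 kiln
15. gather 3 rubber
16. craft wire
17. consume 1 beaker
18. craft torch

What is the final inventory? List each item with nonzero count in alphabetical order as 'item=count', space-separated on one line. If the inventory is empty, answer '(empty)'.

After 1 (gather 1 rubber): rubber=1
After 2 (consume 1 rubber): (empty)
After 3 (gather 8 wool): wool=8
After 4 (consume 8 wool): (empty)
After 5 (gather 9 copper): copper=9
After 6 (gather 9 wool): copper=9 wool=9
After 7 (gather 1 coal): coal=1 copper=9 wool=9
After 8 (craft beaker): beaker=1 copper=9 wool=9
After 9 (gather 9 rubber): beaker=1 copper=9 rubber=9 wool=9
After 10 (craft wire): beaker=1 copper=9 rubber=6 wire=2 wool=9
After 11 (craft torch): beaker=1 copper=9 rubber=6 torch=2 wire=1 wool=8
After 12 (craft kiln): beaker=1 copper=9 kiln=1 rubber=2 torch=2 wire=1 wool=8
After 13 (craft torch): beaker=1 copper=9 kiln=1 rubber=2 torch=4 wool=7
After 14 (consume 1 kiln): beaker=1 copper=9 rubber=2 torch=4 wool=7
After 15 (gather 3 rubber): beaker=1 copper=9 rubber=5 torch=4 wool=7
After 16 (craft wire): beaker=1 copper=9 rubber=2 torch=4 wire=2 wool=7
After 17 (consume 1 beaker): copper=9 rubber=2 torch=4 wire=2 wool=7
After 18 (craft torch): copper=9 rubber=2 torch=6 wire=1 wool=6

Answer: copper=9 rubber=2 torch=6 wire=1 wool=6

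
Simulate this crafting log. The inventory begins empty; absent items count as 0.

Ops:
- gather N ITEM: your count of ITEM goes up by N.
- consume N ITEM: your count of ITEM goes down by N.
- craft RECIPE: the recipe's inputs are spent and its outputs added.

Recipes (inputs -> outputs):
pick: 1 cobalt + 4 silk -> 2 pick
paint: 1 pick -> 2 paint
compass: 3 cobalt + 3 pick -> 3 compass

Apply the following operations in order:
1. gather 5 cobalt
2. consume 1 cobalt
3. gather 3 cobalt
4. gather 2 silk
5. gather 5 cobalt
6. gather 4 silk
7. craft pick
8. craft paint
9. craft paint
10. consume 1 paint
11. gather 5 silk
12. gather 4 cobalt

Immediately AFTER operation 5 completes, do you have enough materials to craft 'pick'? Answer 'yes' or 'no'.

Answer: no

Derivation:
After 1 (gather 5 cobalt): cobalt=5
After 2 (consume 1 cobalt): cobalt=4
After 3 (gather 3 cobalt): cobalt=7
After 4 (gather 2 silk): cobalt=7 silk=2
After 5 (gather 5 cobalt): cobalt=12 silk=2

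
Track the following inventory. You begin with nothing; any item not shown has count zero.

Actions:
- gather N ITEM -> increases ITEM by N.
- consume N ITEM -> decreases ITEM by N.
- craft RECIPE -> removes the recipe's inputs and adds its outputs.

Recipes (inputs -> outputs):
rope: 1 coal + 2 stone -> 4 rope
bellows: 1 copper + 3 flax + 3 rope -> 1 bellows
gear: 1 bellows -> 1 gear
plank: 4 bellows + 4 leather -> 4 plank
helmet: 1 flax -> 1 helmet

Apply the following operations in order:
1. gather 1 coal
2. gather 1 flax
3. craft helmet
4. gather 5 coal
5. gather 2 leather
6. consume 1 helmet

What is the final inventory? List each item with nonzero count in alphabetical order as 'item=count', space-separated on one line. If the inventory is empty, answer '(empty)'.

After 1 (gather 1 coal): coal=1
After 2 (gather 1 flax): coal=1 flax=1
After 3 (craft helmet): coal=1 helmet=1
After 4 (gather 5 coal): coal=6 helmet=1
After 5 (gather 2 leather): coal=6 helmet=1 leather=2
After 6 (consume 1 helmet): coal=6 leather=2

Answer: coal=6 leather=2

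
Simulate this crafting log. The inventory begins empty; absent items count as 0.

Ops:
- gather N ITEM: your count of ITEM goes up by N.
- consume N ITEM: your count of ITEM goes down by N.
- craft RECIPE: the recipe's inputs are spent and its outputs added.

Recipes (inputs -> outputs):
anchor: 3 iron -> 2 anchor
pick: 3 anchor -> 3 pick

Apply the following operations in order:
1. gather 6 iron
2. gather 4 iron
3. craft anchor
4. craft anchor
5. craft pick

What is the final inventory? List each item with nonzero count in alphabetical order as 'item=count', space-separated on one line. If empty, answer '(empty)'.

After 1 (gather 6 iron): iron=6
After 2 (gather 4 iron): iron=10
After 3 (craft anchor): anchor=2 iron=7
After 4 (craft anchor): anchor=4 iron=4
After 5 (craft pick): anchor=1 iron=4 pick=3

Answer: anchor=1 iron=4 pick=3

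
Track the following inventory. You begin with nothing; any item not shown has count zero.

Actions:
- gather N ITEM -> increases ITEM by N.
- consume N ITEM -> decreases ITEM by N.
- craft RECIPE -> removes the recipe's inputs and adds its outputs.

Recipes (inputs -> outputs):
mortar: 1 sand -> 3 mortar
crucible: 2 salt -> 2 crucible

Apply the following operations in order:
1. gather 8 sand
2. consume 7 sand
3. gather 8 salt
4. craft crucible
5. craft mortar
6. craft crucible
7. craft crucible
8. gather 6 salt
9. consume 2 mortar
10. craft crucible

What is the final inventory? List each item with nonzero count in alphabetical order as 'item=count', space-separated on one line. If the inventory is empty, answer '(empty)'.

Answer: crucible=8 mortar=1 salt=6

Derivation:
After 1 (gather 8 sand): sand=8
After 2 (consume 7 sand): sand=1
After 3 (gather 8 salt): salt=8 sand=1
After 4 (craft crucible): crucible=2 salt=6 sand=1
After 5 (craft mortar): crucible=2 mortar=3 salt=6
After 6 (craft crucible): crucible=4 mortar=3 salt=4
After 7 (craft crucible): crucible=6 mortar=3 salt=2
After 8 (gather 6 salt): crucible=6 mortar=3 salt=8
After 9 (consume 2 mortar): crucible=6 mortar=1 salt=8
After 10 (craft crucible): crucible=8 mortar=1 salt=6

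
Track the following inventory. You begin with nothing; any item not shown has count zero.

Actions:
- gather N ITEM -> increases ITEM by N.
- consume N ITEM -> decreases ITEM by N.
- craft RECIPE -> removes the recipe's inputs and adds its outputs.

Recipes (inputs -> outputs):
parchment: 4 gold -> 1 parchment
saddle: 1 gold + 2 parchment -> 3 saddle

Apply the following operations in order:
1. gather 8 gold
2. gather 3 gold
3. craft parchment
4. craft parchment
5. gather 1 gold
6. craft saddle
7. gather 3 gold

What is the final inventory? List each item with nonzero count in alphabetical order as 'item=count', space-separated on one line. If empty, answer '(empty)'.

Answer: gold=6 saddle=3

Derivation:
After 1 (gather 8 gold): gold=8
After 2 (gather 3 gold): gold=11
After 3 (craft parchment): gold=7 parchment=1
After 4 (craft parchment): gold=3 parchment=2
After 5 (gather 1 gold): gold=4 parchment=2
After 6 (craft saddle): gold=3 saddle=3
After 7 (gather 3 gold): gold=6 saddle=3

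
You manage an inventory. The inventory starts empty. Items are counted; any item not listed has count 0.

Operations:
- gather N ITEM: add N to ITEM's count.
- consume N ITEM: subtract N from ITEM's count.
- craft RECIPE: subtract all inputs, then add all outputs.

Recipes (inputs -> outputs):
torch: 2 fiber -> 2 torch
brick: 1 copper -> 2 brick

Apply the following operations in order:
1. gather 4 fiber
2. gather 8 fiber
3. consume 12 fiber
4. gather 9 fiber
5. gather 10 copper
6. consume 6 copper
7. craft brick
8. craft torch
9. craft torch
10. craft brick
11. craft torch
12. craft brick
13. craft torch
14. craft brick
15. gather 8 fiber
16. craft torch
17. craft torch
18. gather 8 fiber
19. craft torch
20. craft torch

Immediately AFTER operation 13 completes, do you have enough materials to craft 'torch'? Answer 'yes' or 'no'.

Answer: no

Derivation:
After 1 (gather 4 fiber): fiber=4
After 2 (gather 8 fiber): fiber=12
After 3 (consume 12 fiber): (empty)
After 4 (gather 9 fiber): fiber=9
After 5 (gather 10 copper): copper=10 fiber=9
After 6 (consume 6 copper): copper=4 fiber=9
After 7 (craft brick): brick=2 copper=3 fiber=9
After 8 (craft torch): brick=2 copper=3 fiber=7 torch=2
After 9 (craft torch): brick=2 copper=3 fiber=5 torch=4
After 10 (craft brick): brick=4 copper=2 fiber=5 torch=4
After 11 (craft torch): brick=4 copper=2 fiber=3 torch=6
After 12 (craft brick): brick=6 copper=1 fiber=3 torch=6
After 13 (craft torch): brick=6 copper=1 fiber=1 torch=8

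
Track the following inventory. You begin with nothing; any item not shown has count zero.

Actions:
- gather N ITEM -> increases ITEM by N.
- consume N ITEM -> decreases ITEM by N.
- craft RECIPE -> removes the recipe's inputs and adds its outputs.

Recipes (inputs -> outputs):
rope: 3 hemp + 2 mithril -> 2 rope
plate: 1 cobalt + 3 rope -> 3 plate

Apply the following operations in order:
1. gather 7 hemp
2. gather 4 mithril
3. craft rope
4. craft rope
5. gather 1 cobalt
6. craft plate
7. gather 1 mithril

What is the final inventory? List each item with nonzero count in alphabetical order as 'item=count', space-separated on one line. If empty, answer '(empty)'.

Answer: hemp=1 mithril=1 plate=3 rope=1

Derivation:
After 1 (gather 7 hemp): hemp=7
After 2 (gather 4 mithril): hemp=7 mithril=4
After 3 (craft rope): hemp=4 mithril=2 rope=2
After 4 (craft rope): hemp=1 rope=4
After 5 (gather 1 cobalt): cobalt=1 hemp=1 rope=4
After 6 (craft plate): hemp=1 plate=3 rope=1
After 7 (gather 1 mithril): hemp=1 mithril=1 plate=3 rope=1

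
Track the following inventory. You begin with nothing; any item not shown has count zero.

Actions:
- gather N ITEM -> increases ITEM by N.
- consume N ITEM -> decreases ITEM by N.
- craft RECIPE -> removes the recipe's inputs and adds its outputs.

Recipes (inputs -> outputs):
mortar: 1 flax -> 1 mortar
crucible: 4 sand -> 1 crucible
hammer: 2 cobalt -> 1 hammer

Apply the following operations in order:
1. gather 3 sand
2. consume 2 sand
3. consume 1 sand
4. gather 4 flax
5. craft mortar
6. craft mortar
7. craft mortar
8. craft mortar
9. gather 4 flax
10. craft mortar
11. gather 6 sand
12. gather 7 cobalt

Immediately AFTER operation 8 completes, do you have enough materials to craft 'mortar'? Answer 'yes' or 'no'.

After 1 (gather 3 sand): sand=3
After 2 (consume 2 sand): sand=1
After 3 (consume 1 sand): (empty)
After 4 (gather 4 flax): flax=4
After 5 (craft mortar): flax=3 mortar=1
After 6 (craft mortar): flax=2 mortar=2
After 7 (craft mortar): flax=1 mortar=3
After 8 (craft mortar): mortar=4

Answer: no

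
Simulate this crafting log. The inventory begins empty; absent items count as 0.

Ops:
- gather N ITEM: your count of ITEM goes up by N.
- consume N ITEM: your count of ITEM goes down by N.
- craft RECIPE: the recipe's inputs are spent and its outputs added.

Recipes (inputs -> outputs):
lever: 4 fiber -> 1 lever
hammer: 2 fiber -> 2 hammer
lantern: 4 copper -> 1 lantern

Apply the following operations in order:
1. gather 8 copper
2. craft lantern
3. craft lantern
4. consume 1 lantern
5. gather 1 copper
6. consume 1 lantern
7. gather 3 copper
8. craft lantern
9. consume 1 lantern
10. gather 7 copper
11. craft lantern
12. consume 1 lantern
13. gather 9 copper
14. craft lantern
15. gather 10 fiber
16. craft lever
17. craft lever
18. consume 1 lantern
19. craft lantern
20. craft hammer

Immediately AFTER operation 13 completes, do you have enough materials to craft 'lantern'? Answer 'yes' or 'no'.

Answer: yes

Derivation:
After 1 (gather 8 copper): copper=8
After 2 (craft lantern): copper=4 lantern=1
After 3 (craft lantern): lantern=2
After 4 (consume 1 lantern): lantern=1
After 5 (gather 1 copper): copper=1 lantern=1
After 6 (consume 1 lantern): copper=1
After 7 (gather 3 copper): copper=4
After 8 (craft lantern): lantern=1
After 9 (consume 1 lantern): (empty)
After 10 (gather 7 copper): copper=7
After 11 (craft lantern): copper=3 lantern=1
After 12 (consume 1 lantern): copper=3
After 13 (gather 9 copper): copper=12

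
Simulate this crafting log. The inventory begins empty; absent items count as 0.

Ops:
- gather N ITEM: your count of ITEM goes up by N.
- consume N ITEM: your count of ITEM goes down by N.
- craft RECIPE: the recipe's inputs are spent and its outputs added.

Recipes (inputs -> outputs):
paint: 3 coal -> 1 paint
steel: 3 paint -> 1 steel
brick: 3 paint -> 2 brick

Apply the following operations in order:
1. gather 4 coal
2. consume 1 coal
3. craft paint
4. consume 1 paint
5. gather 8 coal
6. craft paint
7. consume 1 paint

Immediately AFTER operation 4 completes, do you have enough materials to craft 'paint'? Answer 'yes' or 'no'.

After 1 (gather 4 coal): coal=4
After 2 (consume 1 coal): coal=3
After 3 (craft paint): paint=1
After 4 (consume 1 paint): (empty)

Answer: no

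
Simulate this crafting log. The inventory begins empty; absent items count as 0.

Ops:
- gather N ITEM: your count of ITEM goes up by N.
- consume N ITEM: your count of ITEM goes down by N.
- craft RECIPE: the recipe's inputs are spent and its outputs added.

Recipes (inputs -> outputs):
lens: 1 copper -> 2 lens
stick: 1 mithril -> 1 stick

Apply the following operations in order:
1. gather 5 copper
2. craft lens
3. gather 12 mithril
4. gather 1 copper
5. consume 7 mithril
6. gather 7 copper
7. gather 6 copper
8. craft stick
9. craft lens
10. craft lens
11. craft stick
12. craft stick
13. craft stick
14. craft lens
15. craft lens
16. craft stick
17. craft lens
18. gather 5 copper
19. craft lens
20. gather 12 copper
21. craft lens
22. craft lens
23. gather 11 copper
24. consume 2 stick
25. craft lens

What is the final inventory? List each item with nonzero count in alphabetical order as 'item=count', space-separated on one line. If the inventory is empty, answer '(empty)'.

Answer: copper=37 lens=20 stick=3

Derivation:
After 1 (gather 5 copper): copper=5
After 2 (craft lens): copper=4 lens=2
After 3 (gather 12 mithril): copper=4 lens=2 mithril=12
After 4 (gather 1 copper): copper=5 lens=2 mithril=12
After 5 (consume 7 mithril): copper=5 lens=2 mithril=5
After 6 (gather 7 copper): copper=12 lens=2 mithril=5
After 7 (gather 6 copper): copper=18 lens=2 mithril=5
After 8 (craft stick): copper=18 lens=2 mithril=4 stick=1
After 9 (craft lens): copper=17 lens=4 mithril=4 stick=1
After 10 (craft lens): copper=16 lens=6 mithril=4 stick=1
After 11 (craft stick): copper=16 lens=6 mithril=3 stick=2
After 12 (craft stick): copper=16 lens=6 mithril=2 stick=3
After 13 (craft stick): copper=16 lens=6 mithril=1 stick=4
After 14 (craft lens): copper=15 lens=8 mithril=1 stick=4
After 15 (craft lens): copper=14 lens=10 mithril=1 stick=4
After 16 (craft stick): copper=14 lens=10 stick=5
After 17 (craft lens): copper=13 lens=12 stick=5
After 18 (gather 5 copper): copper=18 lens=12 stick=5
After 19 (craft lens): copper=17 lens=14 stick=5
After 20 (gather 12 copper): copper=29 lens=14 stick=5
After 21 (craft lens): copper=28 lens=16 stick=5
After 22 (craft lens): copper=27 lens=18 stick=5
After 23 (gather 11 copper): copper=38 lens=18 stick=5
After 24 (consume 2 stick): copper=38 lens=18 stick=3
After 25 (craft lens): copper=37 lens=20 stick=3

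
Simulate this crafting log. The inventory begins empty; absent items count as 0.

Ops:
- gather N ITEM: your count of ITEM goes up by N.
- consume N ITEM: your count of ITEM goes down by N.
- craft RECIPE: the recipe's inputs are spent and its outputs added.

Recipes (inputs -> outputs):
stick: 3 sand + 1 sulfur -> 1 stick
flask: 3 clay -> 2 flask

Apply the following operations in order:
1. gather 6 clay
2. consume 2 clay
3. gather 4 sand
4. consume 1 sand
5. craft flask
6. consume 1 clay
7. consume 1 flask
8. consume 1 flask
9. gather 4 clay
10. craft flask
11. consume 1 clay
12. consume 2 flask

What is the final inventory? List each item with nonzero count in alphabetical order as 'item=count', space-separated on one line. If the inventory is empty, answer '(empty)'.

After 1 (gather 6 clay): clay=6
After 2 (consume 2 clay): clay=4
After 3 (gather 4 sand): clay=4 sand=4
After 4 (consume 1 sand): clay=4 sand=3
After 5 (craft flask): clay=1 flask=2 sand=3
After 6 (consume 1 clay): flask=2 sand=3
After 7 (consume 1 flask): flask=1 sand=3
After 8 (consume 1 flask): sand=3
After 9 (gather 4 clay): clay=4 sand=3
After 10 (craft flask): clay=1 flask=2 sand=3
After 11 (consume 1 clay): flask=2 sand=3
After 12 (consume 2 flask): sand=3

Answer: sand=3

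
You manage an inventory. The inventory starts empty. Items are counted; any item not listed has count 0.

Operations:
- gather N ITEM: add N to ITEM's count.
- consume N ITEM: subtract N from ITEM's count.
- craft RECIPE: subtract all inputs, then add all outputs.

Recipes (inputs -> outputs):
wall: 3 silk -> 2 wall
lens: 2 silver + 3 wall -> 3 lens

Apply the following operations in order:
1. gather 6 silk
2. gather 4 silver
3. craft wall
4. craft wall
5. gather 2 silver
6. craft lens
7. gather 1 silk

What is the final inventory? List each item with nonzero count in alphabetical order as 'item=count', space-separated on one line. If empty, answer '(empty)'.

Answer: lens=3 silk=1 silver=4 wall=1

Derivation:
After 1 (gather 6 silk): silk=6
After 2 (gather 4 silver): silk=6 silver=4
After 3 (craft wall): silk=3 silver=4 wall=2
After 4 (craft wall): silver=4 wall=4
After 5 (gather 2 silver): silver=6 wall=4
After 6 (craft lens): lens=3 silver=4 wall=1
After 7 (gather 1 silk): lens=3 silk=1 silver=4 wall=1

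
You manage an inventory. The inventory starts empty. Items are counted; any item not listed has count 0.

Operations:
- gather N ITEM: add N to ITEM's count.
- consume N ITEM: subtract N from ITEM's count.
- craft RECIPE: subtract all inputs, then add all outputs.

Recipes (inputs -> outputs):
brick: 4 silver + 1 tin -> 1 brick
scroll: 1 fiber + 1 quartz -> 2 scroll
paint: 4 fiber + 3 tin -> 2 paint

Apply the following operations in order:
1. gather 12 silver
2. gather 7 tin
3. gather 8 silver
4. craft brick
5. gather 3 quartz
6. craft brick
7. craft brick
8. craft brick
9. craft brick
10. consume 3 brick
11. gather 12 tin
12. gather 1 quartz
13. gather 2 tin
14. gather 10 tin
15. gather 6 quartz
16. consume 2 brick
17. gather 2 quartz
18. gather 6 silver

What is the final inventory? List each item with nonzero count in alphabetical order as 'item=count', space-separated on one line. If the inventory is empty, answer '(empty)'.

After 1 (gather 12 silver): silver=12
After 2 (gather 7 tin): silver=12 tin=7
After 3 (gather 8 silver): silver=20 tin=7
After 4 (craft brick): brick=1 silver=16 tin=6
After 5 (gather 3 quartz): brick=1 quartz=3 silver=16 tin=6
After 6 (craft brick): brick=2 quartz=3 silver=12 tin=5
After 7 (craft brick): brick=3 quartz=3 silver=8 tin=4
After 8 (craft brick): brick=4 quartz=3 silver=4 tin=3
After 9 (craft brick): brick=5 quartz=3 tin=2
After 10 (consume 3 brick): brick=2 quartz=3 tin=2
After 11 (gather 12 tin): brick=2 quartz=3 tin=14
After 12 (gather 1 quartz): brick=2 quartz=4 tin=14
After 13 (gather 2 tin): brick=2 quartz=4 tin=16
After 14 (gather 10 tin): brick=2 quartz=4 tin=26
After 15 (gather 6 quartz): brick=2 quartz=10 tin=26
After 16 (consume 2 brick): quartz=10 tin=26
After 17 (gather 2 quartz): quartz=12 tin=26
After 18 (gather 6 silver): quartz=12 silver=6 tin=26

Answer: quartz=12 silver=6 tin=26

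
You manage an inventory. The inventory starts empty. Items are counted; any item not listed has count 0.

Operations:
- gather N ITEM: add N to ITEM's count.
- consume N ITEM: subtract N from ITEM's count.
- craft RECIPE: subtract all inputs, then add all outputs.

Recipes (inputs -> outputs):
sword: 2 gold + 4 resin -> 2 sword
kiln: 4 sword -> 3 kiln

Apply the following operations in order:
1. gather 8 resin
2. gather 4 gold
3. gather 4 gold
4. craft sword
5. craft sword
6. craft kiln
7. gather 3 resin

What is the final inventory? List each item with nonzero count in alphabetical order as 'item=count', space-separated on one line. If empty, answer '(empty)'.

Answer: gold=4 kiln=3 resin=3

Derivation:
After 1 (gather 8 resin): resin=8
After 2 (gather 4 gold): gold=4 resin=8
After 3 (gather 4 gold): gold=8 resin=8
After 4 (craft sword): gold=6 resin=4 sword=2
After 5 (craft sword): gold=4 sword=4
After 6 (craft kiln): gold=4 kiln=3
After 7 (gather 3 resin): gold=4 kiln=3 resin=3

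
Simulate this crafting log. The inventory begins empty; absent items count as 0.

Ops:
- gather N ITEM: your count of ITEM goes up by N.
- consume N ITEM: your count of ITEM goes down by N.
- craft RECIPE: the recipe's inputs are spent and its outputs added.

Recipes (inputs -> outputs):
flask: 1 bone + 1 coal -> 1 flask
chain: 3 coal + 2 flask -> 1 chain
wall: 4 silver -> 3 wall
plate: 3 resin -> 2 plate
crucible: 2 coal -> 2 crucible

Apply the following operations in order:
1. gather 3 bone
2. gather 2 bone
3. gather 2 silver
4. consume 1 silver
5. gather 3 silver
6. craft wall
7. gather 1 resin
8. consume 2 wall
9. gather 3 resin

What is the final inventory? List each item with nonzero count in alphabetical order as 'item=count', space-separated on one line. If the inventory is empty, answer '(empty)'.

After 1 (gather 3 bone): bone=3
After 2 (gather 2 bone): bone=5
After 3 (gather 2 silver): bone=5 silver=2
After 4 (consume 1 silver): bone=5 silver=1
After 5 (gather 3 silver): bone=5 silver=4
After 6 (craft wall): bone=5 wall=3
After 7 (gather 1 resin): bone=5 resin=1 wall=3
After 8 (consume 2 wall): bone=5 resin=1 wall=1
After 9 (gather 3 resin): bone=5 resin=4 wall=1

Answer: bone=5 resin=4 wall=1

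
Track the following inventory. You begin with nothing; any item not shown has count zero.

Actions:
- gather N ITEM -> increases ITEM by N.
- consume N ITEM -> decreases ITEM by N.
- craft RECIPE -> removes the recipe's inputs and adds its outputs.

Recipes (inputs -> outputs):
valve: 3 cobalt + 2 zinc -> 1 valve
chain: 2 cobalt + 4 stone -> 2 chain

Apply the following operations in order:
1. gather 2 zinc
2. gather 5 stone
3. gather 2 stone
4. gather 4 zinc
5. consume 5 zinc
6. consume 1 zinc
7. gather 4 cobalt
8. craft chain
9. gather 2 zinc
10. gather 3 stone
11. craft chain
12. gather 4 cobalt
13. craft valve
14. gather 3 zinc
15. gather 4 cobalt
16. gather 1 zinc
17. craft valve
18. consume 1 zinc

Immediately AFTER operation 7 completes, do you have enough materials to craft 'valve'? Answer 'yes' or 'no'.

Answer: no

Derivation:
After 1 (gather 2 zinc): zinc=2
After 2 (gather 5 stone): stone=5 zinc=2
After 3 (gather 2 stone): stone=7 zinc=2
After 4 (gather 4 zinc): stone=7 zinc=6
After 5 (consume 5 zinc): stone=7 zinc=1
After 6 (consume 1 zinc): stone=7
After 7 (gather 4 cobalt): cobalt=4 stone=7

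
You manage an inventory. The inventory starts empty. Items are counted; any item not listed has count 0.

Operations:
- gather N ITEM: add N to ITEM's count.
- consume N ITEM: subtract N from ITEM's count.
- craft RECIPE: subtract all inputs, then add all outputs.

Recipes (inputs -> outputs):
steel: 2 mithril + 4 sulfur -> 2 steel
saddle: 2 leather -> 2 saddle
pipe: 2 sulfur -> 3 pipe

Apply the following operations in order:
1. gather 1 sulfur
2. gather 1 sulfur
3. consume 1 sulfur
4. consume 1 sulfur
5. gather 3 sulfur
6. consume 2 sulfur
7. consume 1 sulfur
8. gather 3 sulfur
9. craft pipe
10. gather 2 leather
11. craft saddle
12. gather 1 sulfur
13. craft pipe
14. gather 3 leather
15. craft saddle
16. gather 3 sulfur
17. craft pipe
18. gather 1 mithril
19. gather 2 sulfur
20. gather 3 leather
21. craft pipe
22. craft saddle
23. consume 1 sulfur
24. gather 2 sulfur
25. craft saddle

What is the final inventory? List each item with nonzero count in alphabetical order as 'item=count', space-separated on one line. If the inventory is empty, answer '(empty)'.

Answer: mithril=1 pipe=12 saddle=8 sulfur=2

Derivation:
After 1 (gather 1 sulfur): sulfur=1
After 2 (gather 1 sulfur): sulfur=2
After 3 (consume 1 sulfur): sulfur=1
After 4 (consume 1 sulfur): (empty)
After 5 (gather 3 sulfur): sulfur=3
After 6 (consume 2 sulfur): sulfur=1
After 7 (consume 1 sulfur): (empty)
After 8 (gather 3 sulfur): sulfur=3
After 9 (craft pipe): pipe=3 sulfur=1
After 10 (gather 2 leather): leather=2 pipe=3 sulfur=1
After 11 (craft saddle): pipe=3 saddle=2 sulfur=1
After 12 (gather 1 sulfur): pipe=3 saddle=2 sulfur=2
After 13 (craft pipe): pipe=6 saddle=2
After 14 (gather 3 leather): leather=3 pipe=6 saddle=2
After 15 (craft saddle): leather=1 pipe=6 saddle=4
After 16 (gather 3 sulfur): leather=1 pipe=6 saddle=4 sulfur=3
After 17 (craft pipe): leather=1 pipe=9 saddle=4 sulfur=1
After 18 (gather 1 mithril): leather=1 mithril=1 pipe=9 saddle=4 sulfur=1
After 19 (gather 2 sulfur): leather=1 mithril=1 pipe=9 saddle=4 sulfur=3
After 20 (gather 3 leather): leather=4 mithril=1 pipe=9 saddle=4 sulfur=3
After 21 (craft pipe): leather=4 mithril=1 pipe=12 saddle=4 sulfur=1
After 22 (craft saddle): leather=2 mithril=1 pipe=12 saddle=6 sulfur=1
After 23 (consume 1 sulfur): leather=2 mithril=1 pipe=12 saddle=6
After 24 (gather 2 sulfur): leather=2 mithril=1 pipe=12 saddle=6 sulfur=2
After 25 (craft saddle): mithril=1 pipe=12 saddle=8 sulfur=2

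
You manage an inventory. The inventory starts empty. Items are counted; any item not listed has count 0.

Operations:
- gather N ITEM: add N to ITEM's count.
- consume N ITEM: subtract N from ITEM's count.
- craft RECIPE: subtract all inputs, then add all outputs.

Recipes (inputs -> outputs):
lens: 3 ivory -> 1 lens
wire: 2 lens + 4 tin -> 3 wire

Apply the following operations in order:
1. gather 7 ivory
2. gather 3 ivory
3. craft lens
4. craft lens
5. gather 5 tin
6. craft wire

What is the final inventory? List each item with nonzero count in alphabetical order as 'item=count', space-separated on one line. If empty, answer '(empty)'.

After 1 (gather 7 ivory): ivory=7
After 2 (gather 3 ivory): ivory=10
After 3 (craft lens): ivory=7 lens=1
After 4 (craft lens): ivory=4 lens=2
After 5 (gather 5 tin): ivory=4 lens=2 tin=5
After 6 (craft wire): ivory=4 tin=1 wire=3

Answer: ivory=4 tin=1 wire=3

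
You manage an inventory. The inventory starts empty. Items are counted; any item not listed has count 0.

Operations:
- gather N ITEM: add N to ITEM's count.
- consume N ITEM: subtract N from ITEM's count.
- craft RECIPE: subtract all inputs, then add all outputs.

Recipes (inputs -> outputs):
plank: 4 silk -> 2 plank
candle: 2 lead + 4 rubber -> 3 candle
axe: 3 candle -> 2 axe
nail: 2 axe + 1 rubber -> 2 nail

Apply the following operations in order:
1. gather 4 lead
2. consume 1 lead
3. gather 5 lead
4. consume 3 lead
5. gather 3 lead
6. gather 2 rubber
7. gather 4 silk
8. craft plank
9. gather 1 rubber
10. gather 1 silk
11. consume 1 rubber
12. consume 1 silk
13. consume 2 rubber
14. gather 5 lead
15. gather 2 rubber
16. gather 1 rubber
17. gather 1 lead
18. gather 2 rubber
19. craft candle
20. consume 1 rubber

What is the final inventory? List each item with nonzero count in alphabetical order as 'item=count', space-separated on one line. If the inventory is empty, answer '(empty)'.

After 1 (gather 4 lead): lead=4
After 2 (consume 1 lead): lead=3
After 3 (gather 5 lead): lead=8
After 4 (consume 3 lead): lead=5
After 5 (gather 3 lead): lead=8
After 6 (gather 2 rubber): lead=8 rubber=2
After 7 (gather 4 silk): lead=8 rubber=2 silk=4
After 8 (craft plank): lead=8 plank=2 rubber=2
After 9 (gather 1 rubber): lead=8 plank=2 rubber=3
After 10 (gather 1 silk): lead=8 plank=2 rubber=3 silk=1
After 11 (consume 1 rubber): lead=8 plank=2 rubber=2 silk=1
After 12 (consume 1 silk): lead=8 plank=2 rubber=2
After 13 (consume 2 rubber): lead=8 plank=2
After 14 (gather 5 lead): lead=13 plank=2
After 15 (gather 2 rubber): lead=13 plank=2 rubber=2
After 16 (gather 1 rubber): lead=13 plank=2 rubber=3
After 17 (gather 1 lead): lead=14 plank=2 rubber=3
After 18 (gather 2 rubber): lead=14 plank=2 rubber=5
After 19 (craft candle): candle=3 lead=12 plank=2 rubber=1
After 20 (consume 1 rubber): candle=3 lead=12 plank=2

Answer: candle=3 lead=12 plank=2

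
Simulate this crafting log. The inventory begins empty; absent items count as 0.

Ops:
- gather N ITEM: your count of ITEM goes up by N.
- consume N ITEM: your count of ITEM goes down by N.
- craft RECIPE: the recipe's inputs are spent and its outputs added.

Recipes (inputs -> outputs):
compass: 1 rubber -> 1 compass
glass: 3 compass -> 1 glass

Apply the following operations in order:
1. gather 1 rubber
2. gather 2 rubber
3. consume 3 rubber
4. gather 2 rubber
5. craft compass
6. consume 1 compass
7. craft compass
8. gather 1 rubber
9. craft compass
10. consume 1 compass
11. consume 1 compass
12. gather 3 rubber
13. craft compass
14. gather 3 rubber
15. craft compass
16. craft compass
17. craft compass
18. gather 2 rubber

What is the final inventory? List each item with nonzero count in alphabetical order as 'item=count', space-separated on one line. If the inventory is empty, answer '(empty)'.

After 1 (gather 1 rubber): rubber=1
After 2 (gather 2 rubber): rubber=3
After 3 (consume 3 rubber): (empty)
After 4 (gather 2 rubber): rubber=2
After 5 (craft compass): compass=1 rubber=1
After 6 (consume 1 compass): rubber=1
After 7 (craft compass): compass=1
After 8 (gather 1 rubber): compass=1 rubber=1
After 9 (craft compass): compass=2
After 10 (consume 1 compass): compass=1
After 11 (consume 1 compass): (empty)
After 12 (gather 3 rubber): rubber=3
After 13 (craft compass): compass=1 rubber=2
After 14 (gather 3 rubber): compass=1 rubber=5
After 15 (craft compass): compass=2 rubber=4
After 16 (craft compass): compass=3 rubber=3
After 17 (craft compass): compass=4 rubber=2
After 18 (gather 2 rubber): compass=4 rubber=4

Answer: compass=4 rubber=4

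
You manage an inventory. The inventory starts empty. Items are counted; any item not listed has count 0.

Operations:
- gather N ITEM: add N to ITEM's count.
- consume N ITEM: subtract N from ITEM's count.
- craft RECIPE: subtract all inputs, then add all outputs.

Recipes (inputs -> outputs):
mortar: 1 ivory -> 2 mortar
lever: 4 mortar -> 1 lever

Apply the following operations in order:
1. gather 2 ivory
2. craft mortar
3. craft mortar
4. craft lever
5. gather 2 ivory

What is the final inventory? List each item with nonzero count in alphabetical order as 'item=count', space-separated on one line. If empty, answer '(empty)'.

After 1 (gather 2 ivory): ivory=2
After 2 (craft mortar): ivory=1 mortar=2
After 3 (craft mortar): mortar=4
After 4 (craft lever): lever=1
After 5 (gather 2 ivory): ivory=2 lever=1

Answer: ivory=2 lever=1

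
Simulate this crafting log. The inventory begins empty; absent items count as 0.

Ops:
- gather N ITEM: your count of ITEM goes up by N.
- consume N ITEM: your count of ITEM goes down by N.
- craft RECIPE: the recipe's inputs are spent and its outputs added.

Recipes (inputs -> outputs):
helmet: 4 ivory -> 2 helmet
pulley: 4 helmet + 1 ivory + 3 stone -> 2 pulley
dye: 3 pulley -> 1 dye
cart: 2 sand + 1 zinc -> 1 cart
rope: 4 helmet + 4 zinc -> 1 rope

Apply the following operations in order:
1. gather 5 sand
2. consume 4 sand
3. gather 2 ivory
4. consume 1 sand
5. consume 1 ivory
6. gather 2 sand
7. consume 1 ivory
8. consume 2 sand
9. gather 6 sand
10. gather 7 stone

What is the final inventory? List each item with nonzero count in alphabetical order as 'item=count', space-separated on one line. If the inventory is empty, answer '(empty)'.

After 1 (gather 5 sand): sand=5
After 2 (consume 4 sand): sand=1
After 3 (gather 2 ivory): ivory=2 sand=1
After 4 (consume 1 sand): ivory=2
After 5 (consume 1 ivory): ivory=1
After 6 (gather 2 sand): ivory=1 sand=2
After 7 (consume 1 ivory): sand=2
After 8 (consume 2 sand): (empty)
After 9 (gather 6 sand): sand=6
After 10 (gather 7 stone): sand=6 stone=7

Answer: sand=6 stone=7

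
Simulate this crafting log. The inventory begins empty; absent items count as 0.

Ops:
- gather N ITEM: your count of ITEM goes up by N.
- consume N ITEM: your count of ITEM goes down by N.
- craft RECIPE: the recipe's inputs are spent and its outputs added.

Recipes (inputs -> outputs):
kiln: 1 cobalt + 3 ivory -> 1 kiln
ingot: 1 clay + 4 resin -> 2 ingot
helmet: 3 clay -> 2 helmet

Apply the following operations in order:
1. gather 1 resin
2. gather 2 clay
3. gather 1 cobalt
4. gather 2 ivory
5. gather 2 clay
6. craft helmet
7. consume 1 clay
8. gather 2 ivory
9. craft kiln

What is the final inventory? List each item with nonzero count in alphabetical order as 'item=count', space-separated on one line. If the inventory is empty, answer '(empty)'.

Answer: helmet=2 ivory=1 kiln=1 resin=1

Derivation:
After 1 (gather 1 resin): resin=1
After 2 (gather 2 clay): clay=2 resin=1
After 3 (gather 1 cobalt): clay=2 cobalt=1 resin=1
After 4 (gather 2 ivory): clay=2 cobalt=1 ivory=2 resin=1
After 5 (gather 2 clay): clay=4 cobalt=1 ivory=2 resin=1
After 6 (craft helmet): clay=1 cobalt=1 helmet=2 ivory=2 resin=1
After 7 (consume 1 clay): cobalt=1 helmet=2 ivory=2 resin=1
After 8 (gather 2 ivory): cobalt=1 helmet=2 ivory=4 resin=1
After 9 (craft kiln): helmet=2 ivory=1 kiln=1 resin=1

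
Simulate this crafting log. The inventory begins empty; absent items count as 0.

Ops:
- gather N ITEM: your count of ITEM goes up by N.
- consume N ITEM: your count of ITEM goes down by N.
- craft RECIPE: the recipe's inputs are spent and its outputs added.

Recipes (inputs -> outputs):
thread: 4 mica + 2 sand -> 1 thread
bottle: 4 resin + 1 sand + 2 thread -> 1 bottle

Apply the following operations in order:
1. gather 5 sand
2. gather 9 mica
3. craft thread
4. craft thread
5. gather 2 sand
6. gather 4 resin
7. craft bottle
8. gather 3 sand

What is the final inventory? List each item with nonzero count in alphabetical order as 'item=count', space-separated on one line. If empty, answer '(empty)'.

Answer: bottle=1 mica=1 sand=5

Derivation:
After 1 (gather 5 sand): sand=5
After 2 (gather 9 mica): mica=9 sand=5
After 3 (craft thread): mica=5 sand=3 thread=1
After 4 (craft thread): mica=1 sand=1 thread=2
After 5 (gather 2 sand): mica=1 sand=3 thread=2
After 6 (gather 4 resin): mica=1 resin=4 sand=3 thread=2
After 7 (craft bottle): bottle=1 mica=1 sand=2
After 8 (gather 3 sand): bottle=1 mica=1 sand=5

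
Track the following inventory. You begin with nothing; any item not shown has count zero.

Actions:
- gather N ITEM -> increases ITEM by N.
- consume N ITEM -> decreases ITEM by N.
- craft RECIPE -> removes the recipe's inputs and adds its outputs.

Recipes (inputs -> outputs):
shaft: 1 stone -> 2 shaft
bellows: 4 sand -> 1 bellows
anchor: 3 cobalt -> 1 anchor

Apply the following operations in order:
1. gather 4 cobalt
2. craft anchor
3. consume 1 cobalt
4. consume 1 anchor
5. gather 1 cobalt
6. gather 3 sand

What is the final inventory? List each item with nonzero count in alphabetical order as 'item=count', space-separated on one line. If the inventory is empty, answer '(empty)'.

After 1 (gather 4 cobalt): cobalt=4
After 2 (craft anchor): anchor=1 cobalt=1
After 3 (consume 1 cobalt): anchor=1
After 4 (consume 1 anchor): (empty)
After 5 (gather 1 cobalt): cobalt=1
After 6 (gather 3 sand): cobalt=1 sand=3

Answer: cobalt=1 sand=3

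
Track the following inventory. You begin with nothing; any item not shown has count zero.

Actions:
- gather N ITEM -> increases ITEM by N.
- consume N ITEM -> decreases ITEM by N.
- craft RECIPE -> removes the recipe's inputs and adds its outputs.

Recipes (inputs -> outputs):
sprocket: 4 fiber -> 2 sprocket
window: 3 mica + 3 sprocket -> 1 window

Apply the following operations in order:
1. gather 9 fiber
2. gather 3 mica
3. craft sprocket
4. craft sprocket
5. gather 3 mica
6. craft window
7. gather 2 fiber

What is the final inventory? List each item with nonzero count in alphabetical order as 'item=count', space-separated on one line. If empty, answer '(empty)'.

After 1 (gather 9 fiber): fiber=9
After 2 (gather 3 mica): fiber=9 mica=3
After 3 (craft sprocket): fiber=5 mica=3 sprocket=2
After 4 (craft sprocket): fiber=1 mica=3 sprocket=4
After 5 (gather 3 mica): fiber=1 mica=6 sprocket=4
After 6 (craft window): fiber=1 mica=3 sprocket=1 window=1
After 7 (gather 2 fiber): fiber=3 mica=3 sprocket=1 window=1

Answer: fiber=3 mica=3 sprocket=1 window=1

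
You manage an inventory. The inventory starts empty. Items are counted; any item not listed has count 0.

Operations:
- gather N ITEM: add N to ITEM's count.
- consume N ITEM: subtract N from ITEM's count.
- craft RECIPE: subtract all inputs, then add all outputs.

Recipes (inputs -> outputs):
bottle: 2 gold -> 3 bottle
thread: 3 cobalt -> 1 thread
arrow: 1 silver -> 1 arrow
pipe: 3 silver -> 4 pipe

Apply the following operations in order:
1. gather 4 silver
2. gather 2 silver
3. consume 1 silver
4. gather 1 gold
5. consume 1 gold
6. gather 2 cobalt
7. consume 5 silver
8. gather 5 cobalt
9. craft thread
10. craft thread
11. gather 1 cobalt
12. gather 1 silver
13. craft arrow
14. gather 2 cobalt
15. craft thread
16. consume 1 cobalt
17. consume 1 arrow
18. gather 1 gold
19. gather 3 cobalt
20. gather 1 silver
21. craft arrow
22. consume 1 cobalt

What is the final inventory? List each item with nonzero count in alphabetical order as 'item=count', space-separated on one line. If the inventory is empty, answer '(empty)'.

Answer: arrow=1 cobalt=2 gold=1 thread=3

Derivation:
After 1 (gather 4 silver): silver=4
After 2 (gather 2 silver): silver=6
After 3 (consume 1 silver): silver=5
After 4 (gather 1 gold): gold=1 silver=5
After 5 (consume 1 gold): silver=5
After 6 (gather 2 cobalt): cobalt=2 silver=5
After 7 (consume 5 silver): cobalt=2
After 8 (gather 5 cobalt): cobalt=7
After 9 (craft thread): cobalt=4 thread=1
After 10 (craft thread): cobalt=1 thread=2
After 11 (gather 1 cobalt): cobalt=2 thread=2
After 12 (gather 1 silver): cobalt=2 silver=1 thread=2
After 13 (craft arrow): arrow=1 cobalt=2 thread=2
After 14 (gather 2 cobalt): arrow=1 cobalt=4 thread=2
After 15 (craft thread): arrow=1 cobalt=1 thread=3
After 16 (consume 1 cobalt): arrow=1 thread=3
After 17 (consume 1 arrow): thread=3
After 18 (gather 1 gold): gold=1 thread=3
After 19 (gather 3 cobalt): cobalt=3 gold=1 thread=3
After 20 (gather 1 silver): cobalt=3 gold=1 silver=1 thread=3
After 21 (craft arrow): arrow=1 cobalt=3 gold=1 thread=3
After 22 (consume 1 cobalt): arrow=1 cobalt=2 gold=1 thread=3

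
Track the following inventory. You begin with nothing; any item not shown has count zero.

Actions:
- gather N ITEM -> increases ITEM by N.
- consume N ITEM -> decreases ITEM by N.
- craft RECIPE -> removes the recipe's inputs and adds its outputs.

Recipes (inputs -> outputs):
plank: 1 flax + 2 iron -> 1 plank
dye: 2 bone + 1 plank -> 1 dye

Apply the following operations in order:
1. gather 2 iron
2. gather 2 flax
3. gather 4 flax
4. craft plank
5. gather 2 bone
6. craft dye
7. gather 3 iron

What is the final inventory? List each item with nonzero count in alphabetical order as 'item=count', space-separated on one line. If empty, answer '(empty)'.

After 1 (gather 2 iron): iron=2
After 2 (gather 2 flax): flax=2 iron=2
After 3 (gather 4 flax): flax=6 iron=2
After 4 (craft plank): flax=5 plank=1
After 5 (gather 2 bone): bone=2 flax=5 plank=1
After 6 (craft dye): dye=1 flax=5
After 7 (gather 3 iron): dye=1 flax=5 iron=3

Answer: dye=1 flax=5 iron=3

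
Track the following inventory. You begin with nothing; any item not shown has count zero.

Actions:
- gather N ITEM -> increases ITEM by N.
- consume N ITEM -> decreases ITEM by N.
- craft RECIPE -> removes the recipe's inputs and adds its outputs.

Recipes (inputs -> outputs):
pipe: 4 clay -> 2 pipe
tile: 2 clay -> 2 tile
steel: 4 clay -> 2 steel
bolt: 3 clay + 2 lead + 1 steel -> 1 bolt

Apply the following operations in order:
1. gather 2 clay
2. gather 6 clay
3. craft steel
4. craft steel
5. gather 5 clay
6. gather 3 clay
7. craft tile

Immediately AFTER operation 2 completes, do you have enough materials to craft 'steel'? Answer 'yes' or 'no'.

Answer: yes

Derivation:
After 1 (gather 2 clay): clay=2
After 2 (gather 6 clay): clay=8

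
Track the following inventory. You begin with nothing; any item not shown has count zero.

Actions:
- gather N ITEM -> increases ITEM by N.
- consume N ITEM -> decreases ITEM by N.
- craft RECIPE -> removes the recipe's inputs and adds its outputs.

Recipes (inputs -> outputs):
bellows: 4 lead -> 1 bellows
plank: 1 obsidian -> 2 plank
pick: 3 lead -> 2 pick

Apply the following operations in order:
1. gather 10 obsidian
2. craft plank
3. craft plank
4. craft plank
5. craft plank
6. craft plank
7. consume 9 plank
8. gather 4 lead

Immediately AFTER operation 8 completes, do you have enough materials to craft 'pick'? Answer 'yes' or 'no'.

Answer: yes

Derivation:
After 1 (gather 10 obsidian): obsidian=10
After 2 (craft plank): obsidian=9 plank=2
After 3 (craft plank): obsidian=8 plank=4
After 4 (craft plank): obsidian=7 plank=6
After 5 (craft plank): obsidian=6 plank=8
After 6 (craft plank): obsidian=5 plank=10
After 7 (consume 9 plank): obsidian=5 plank=1
After 8 (gather 4 lead): lead=4 obsidian=5 plank=1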